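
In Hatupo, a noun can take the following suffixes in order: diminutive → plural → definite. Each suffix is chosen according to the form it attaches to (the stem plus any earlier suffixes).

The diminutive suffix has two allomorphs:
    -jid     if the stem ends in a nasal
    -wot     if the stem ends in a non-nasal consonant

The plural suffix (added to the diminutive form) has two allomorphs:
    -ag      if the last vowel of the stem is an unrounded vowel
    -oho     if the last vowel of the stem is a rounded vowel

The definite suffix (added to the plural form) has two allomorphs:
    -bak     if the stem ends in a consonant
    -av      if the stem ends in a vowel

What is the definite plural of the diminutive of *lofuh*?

The final consonant of *lofuh* is /h/, which is non-nasal, so the diminutive suffix is -wot, giving *lofuhwot*.
The diminutive form *lofuhwot* — last vowel /o/ (a rounded vowel) → -oho → *lofuhwotoho*.
The plural form *lofuhwotoho*: final sound = /o/, a vowel → -av → *lofuhwotohoav*.

lofuhwotohoav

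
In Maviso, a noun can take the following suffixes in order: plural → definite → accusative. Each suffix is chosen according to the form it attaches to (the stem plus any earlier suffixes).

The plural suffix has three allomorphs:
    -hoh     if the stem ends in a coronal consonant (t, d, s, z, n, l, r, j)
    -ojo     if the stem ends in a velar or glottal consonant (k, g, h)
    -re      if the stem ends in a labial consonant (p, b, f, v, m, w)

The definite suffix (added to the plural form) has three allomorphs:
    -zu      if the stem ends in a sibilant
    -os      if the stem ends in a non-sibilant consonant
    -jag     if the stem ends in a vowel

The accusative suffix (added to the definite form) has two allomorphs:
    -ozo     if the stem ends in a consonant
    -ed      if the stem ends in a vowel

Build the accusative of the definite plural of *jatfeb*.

Since the final consonant of *jatfeb* is /b/ (labial), it takes -re, giving *jatfebre*.
The final sound of the plural form *jatfebre* is /e/, which is a vowel, so the definite suffix is -jag, giving *jatfebrejag*.
The definite form *jatfebrejag*: final sound = /g/, a consonant → -ozo → *jatfebrejagozo*.

jatfebrejagozo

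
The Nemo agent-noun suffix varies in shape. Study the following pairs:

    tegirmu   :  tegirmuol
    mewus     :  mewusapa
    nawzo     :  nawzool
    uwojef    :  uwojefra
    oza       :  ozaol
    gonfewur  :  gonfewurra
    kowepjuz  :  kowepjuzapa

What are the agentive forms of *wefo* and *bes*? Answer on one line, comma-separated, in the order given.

The alternation tracks the final sound of the stem — -apa when the stem ends in a sibilant (*mewus*, *kowepjuz*); -ra when the stem ends in a non-sibilant consonant (*uwojef*, *gonfewur*); -ol when the stem ends in a vowel (*tegirmu*, *nawzo*, *oza*).
The final sound of *wefo* is /o/, which is a vowel, so the suffix is -ol, giving *wefool*.
*bes* — final sound /s/ (a sibilant) → -apa → *besapa*.

wefool, besapa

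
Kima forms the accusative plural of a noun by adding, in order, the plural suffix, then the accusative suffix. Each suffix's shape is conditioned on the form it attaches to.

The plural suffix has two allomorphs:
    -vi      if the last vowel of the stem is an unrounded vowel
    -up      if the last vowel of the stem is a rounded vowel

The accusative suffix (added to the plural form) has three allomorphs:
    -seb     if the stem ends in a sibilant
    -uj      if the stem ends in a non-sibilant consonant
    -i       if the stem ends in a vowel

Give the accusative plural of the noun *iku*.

ikuupuj

*iku*: last vowel = /u/, a rounded vowel → -up → *ikuup*.
The final sound of the plural form *ikuup* is /p/, which is a non-sibilant consonant, so the accusative suffix is -uj, giving *ikuupuj*.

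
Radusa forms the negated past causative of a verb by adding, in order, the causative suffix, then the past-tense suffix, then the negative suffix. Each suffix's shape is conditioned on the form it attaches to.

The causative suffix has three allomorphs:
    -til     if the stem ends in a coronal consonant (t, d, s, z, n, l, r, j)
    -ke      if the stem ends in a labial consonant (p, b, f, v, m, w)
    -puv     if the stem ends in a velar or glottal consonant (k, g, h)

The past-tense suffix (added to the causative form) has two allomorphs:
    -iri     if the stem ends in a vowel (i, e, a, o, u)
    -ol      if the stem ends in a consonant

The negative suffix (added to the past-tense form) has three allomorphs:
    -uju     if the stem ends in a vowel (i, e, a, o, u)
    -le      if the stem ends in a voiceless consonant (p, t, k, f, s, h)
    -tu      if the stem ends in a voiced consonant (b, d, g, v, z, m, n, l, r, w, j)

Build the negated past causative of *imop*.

*imop*: final consonant = /p/, labial → -ke → *imopke*.
The causative form *imopke* — final sound /e/ (a vowel) → -iri → *imopkeiri*.
The past-tense form *imopkeiri*: final sound = /i/, a vowel → -uju → *imopkeiriuju*.

imopkeiriuju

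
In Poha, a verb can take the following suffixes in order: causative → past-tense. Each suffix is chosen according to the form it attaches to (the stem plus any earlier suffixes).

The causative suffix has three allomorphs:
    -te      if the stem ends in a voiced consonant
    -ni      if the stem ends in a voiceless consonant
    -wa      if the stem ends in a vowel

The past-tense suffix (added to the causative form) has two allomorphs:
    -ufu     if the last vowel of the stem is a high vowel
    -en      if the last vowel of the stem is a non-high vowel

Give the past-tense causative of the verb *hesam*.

*hesam* — final sound /m/ (a voiced consonant) → -te → *hesamte*.
The last vowel of the causative form *hesamte* is /e/, which is a non-high vowel, so the past-tense suffix is -en, giving *hesamteen*.

hesamteen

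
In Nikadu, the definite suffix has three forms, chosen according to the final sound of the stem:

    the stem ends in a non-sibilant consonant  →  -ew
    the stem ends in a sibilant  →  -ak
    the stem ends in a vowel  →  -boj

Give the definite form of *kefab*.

kefabew

Since the final sound of *kefab* is /b/ (a non-sibilant consonant), it takes -ew, giving *kefabew*.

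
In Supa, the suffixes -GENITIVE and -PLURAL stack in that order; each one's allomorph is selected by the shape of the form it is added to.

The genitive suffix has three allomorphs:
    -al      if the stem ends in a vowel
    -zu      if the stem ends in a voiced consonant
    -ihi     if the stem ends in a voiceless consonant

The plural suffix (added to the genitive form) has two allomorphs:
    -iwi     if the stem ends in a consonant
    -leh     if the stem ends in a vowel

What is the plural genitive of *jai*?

jaialiwi

*jai*: final sound = /i/, a vowel → -al → *jaial*.
The genitive form *jaial*: final sound = /l/, a consonant → -iwi → *jaialiwi*.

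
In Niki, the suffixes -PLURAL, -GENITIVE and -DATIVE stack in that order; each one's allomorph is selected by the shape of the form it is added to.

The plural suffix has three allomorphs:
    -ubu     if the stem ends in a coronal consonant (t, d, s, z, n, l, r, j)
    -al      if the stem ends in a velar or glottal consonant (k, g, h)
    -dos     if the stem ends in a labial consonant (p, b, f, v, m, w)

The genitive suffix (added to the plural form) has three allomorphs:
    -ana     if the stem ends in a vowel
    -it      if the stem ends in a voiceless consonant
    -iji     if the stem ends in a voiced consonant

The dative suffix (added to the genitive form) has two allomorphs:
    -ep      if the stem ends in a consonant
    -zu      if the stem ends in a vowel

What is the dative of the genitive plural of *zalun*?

*zalun* — final consonant /n/ (coronal) → -ubu → *zalunubu*.
The final sound of the plural form *zalunubu* is /u/, which is a vowel, so the genitive suffix is -ana, giving *zalunubuana*.
Since the final sound of the genitive form *zalunubuana* is /a/ (a vowel), it takes -zu, giving *zalunubuanazu*.

zalunubuanazu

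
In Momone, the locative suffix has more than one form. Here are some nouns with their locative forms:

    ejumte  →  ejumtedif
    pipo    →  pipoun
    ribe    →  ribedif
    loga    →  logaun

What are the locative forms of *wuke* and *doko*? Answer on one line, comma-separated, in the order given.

wukedif, dokoun

The suffix is conditioned by the last vowel: -dif when the last vowel of the stem is a front vowel (*ejumte*, *ribe*); -un when the last vowel of the stem is a back vowel (*pipo*, *loga*).
The last vowel of *wuke* is /e/, which is a front vowel, so the suffix is -dif, giving *wukedif*.
The last vowel of *doko* is /o/, which is a back vowel, so the suffix is -un, giving *dokoun*.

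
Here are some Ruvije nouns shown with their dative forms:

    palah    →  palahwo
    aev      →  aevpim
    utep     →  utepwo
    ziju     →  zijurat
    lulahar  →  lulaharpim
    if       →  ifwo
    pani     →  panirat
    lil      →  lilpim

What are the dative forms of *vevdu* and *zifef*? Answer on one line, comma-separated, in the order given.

vevdurat, zifefwo

Looking at the final sound of each stem: -wo when the stem ends in a voiceless consonant (*palah*, *utep*, *if*); -pim when the stem ends in a voiced consonant (*aev*, *lulahar*, *lil*); -rat when the stem ends in a vowel (*ziju*, *pani*).
*vevdu* — final sound /u/ (a vowel) → -rat → *vevdurat*.
The final sound of *zifef* is /f/, which is a voiceless consonant, so the suffix is -wo, giving *zifefwo*.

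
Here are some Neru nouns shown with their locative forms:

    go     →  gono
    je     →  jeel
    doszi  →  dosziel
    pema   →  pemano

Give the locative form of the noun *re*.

reel

The pattern is front/back vowel harmony: -el when the last vowel of the stem is a front vowel (*je*, *doszi*); -no when the last vowel of the stem is a back vowel (*go*, *pema*).
*re* — last vowel /e/ (a front vowel) → -el → *reel*.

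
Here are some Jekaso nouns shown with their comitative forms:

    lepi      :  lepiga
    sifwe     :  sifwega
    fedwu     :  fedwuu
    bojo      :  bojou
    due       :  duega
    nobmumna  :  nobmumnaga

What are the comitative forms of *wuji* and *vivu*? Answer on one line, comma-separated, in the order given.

wujiga, vivuu

The pattern is rounding harmony: -u when the last vowel of the stem is a rounded vowel (*fedwu*, *bojo*); -ga when the last vowel of the stem is an unrounded vowel (*lepi*, *sifwe*, *due*, *nobmumna*).
*wuji* — last vowel /i/ (an unrounded vowel) → -ga → *wujiga*.
*vivu* — last vowel /u/ (a rounded vowel) → -u → *vivuu*.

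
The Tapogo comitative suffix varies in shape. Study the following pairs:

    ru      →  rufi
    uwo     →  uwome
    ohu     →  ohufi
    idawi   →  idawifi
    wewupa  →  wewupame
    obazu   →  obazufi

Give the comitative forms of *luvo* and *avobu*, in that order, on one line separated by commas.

Looking at the last vowel of each stem: -fi when the last vowel of the stem is a high vowel (*ru*, *ohu*, *idawi*, *obazu*); -me when the last vowel of the stem is a non-high vowel (*uwo*, *wewupa*).
*luvo* — last vowel /o/ (a non-high vowel) → -me → *luvome*.
*avobu* — last vowel /u/ (a high vowel) → -fi → *avobufi*.

luvome, avobufi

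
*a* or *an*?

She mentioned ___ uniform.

The indefinite article is chosen by the initial *sound* of the following word, not its spelling.
*uniform* begins with the sound /juː/ (u pronounced /juː/) — a consonant sound.
So the article is *a*: She mentioned a uniform.

a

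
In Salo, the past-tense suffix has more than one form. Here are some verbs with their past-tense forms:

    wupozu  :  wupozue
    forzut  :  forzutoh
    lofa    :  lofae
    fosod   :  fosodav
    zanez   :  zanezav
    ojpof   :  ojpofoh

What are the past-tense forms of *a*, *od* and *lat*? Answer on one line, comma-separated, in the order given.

ae, odav, latoh

The alternation tracks the final sound of the stem — -oh when the stem ends in a voiceless consonant (*forzut*, *ojpof*); -av when the stem ends in a voiced consonant (*fosod*, *zanez*); -e when the stem ends in a vowel (*wupozu*, *lofa*).
The final sound of *a* is /a/, which is a vowel, so the suffix is -e, giving *ae*.
The final sound of *od* is /d/, which is a voiced consonant, so the suffix is -av, giving *odav*.
*lat* — final sound /t/ (a voiceless consonant) → -oh → *latoh*.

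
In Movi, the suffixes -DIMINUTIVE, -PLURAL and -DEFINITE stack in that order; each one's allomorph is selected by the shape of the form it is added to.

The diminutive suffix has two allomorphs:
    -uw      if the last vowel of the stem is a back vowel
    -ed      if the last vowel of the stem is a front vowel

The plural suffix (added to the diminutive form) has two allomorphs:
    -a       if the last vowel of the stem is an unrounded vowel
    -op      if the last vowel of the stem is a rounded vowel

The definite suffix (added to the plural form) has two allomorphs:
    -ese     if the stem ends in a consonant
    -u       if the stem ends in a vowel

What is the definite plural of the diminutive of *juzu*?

*juzu*: last vowel = /u/, a back vowel → -uw → *juzuuw*.
The diminutive form *juzuuw*: last vowel = /u/, a rounded vowel → -op → *juzuuwop*.
The plural form *juzuuwop*: final sound = /p/, a consonant → -ese → *juzuuwopese*.

juzuuwopese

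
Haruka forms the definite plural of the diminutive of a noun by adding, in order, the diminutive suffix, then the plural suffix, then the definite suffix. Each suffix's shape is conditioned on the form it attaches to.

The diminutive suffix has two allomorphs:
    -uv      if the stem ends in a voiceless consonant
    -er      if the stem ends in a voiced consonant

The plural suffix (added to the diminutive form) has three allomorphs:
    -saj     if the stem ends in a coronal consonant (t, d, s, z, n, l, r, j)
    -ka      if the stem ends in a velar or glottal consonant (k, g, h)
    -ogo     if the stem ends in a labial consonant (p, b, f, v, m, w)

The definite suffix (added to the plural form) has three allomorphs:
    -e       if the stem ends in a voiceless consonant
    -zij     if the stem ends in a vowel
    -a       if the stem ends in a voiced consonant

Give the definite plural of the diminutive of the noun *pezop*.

The final consonant of *pezop* is /p/, which is voiceless, so the diminutive suffix is -uv, giving *pezopuv*.
The diminutive form *pezopuv*: final consonant = /v/, labial → -ogo → *pezopuvogo*.
The plural form *pezopuvogo* — final sound /o/ (a vowel) → -zij → *pezopuvogozij*.

pezopuvogozij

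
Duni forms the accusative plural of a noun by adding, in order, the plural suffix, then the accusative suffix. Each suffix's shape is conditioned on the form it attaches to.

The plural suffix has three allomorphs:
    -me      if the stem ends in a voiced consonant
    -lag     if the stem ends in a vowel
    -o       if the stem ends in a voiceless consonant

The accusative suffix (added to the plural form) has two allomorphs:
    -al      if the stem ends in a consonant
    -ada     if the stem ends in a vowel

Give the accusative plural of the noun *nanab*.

Since the final sound of *nanab* is /b/ (a voiced consonant), it takes -me, giving *nanabme*.
The plural form *nanabme* — final sound /e/ (a vowel) → -ada → *nanabmeada*.

nanabmeada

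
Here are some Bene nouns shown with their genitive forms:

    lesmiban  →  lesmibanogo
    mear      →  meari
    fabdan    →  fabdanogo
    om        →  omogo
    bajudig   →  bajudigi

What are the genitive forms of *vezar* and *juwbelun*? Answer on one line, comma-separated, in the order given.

vezari, juwbelunogo

The alternation tracks the final consonant of the stem — -ogo when the stem ends in a nasal (*lesmiban*, *fabdan*, *om*); -i when the stem ends in a non-nasal consonant (*mear*, *bajudig*).
Since the final consonant of *vezar* is /r/ (non-nasal), it takes -i, giving *vezari*.
The final consonant of *juwbelun* is /n/, which is a nasal, so the suffix is -ogo, giving *juwbelunogo*.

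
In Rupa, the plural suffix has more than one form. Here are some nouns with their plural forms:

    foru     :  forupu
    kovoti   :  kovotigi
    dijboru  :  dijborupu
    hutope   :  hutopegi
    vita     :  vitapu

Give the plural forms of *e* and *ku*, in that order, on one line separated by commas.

The alternation tracks the last vowel of the stem — -gi when the last vowel of the stem is a front vowel (*kovoti*, *hutope*); -pu when the last vowel of the stem is a back vowel (*foru*, *dijboru*, *vita*).
*e* — last vowel /e/ (a front vowel) → -gi → *egi*.
*ku*: last vowel = /u/, a back vowel → -pu → *kupu*.

egi, kupu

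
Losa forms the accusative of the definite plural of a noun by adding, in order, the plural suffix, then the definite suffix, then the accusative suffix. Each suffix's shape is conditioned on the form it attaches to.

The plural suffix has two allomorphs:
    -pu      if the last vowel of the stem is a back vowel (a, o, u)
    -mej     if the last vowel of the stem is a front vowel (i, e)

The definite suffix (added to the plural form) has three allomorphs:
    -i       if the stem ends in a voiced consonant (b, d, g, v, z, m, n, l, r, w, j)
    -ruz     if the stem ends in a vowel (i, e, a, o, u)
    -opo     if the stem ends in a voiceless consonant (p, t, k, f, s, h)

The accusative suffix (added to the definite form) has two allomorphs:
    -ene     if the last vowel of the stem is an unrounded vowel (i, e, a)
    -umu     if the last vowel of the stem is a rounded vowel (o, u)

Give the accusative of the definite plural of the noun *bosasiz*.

*bosasiz* — last vowel /i/ (a front vowel) → -mej → *bosasizmej*.
The final sound of the plural form *bosasizmej* is /j/, which is a voiced consonant, so the definite suffix is -i, giving *bosasizmeji*.
The definite form *bosasizmeji*: last vowel = /i/, an unrounded vowel → -ene → *bosasizmejiene*.

bosasizmejiene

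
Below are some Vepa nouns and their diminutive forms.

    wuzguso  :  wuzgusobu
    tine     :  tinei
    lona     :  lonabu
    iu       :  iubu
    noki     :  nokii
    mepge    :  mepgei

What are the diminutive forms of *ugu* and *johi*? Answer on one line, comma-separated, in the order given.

The suffix is conditioned by the last vowel: -i when the last vowel of the stem is a front vowel (*tine*, *noki*, *mepge*); -bu when the last vowel of the stem is a back vowel (*wuzguso*, *lona*, *iu*).
The last vowel of *ugu* is /u/, which is a back vowel, so the suffix is -bu, giving *ugubu*.
*johi*: last vowel = /i/, a front vowel → -i → *johii*.

ugubu, johii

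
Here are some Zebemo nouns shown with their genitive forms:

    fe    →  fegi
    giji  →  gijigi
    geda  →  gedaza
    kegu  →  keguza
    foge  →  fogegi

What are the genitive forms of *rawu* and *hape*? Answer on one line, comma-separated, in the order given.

rawuza, hapegi

The suffix is conditioned by the last vowel: -gi when the last vowel of the stem is a front vowel (*fe*, *giji*, *foge*); -za when the last vowel of the stem is a back vowel (*geda*, *kegu*).
The last vowel of *rawu* is /u/, which is a back vowel, so the suffix is -za, giving *rawuza*.
The last vowel of *hape* is /e/, which is a front vowel, so the suffix is -gi, giving *hapegi*.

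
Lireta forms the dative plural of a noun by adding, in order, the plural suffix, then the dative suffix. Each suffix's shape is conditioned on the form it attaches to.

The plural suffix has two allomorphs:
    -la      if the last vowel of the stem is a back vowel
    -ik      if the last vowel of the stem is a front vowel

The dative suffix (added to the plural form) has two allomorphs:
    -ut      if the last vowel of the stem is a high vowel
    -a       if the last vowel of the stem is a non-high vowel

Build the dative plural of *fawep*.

The last vowel of *fawep* is /e/, which is a front vowel, so the plural suffix is -ik, giving *fawepik*.
The plural form *fawepik* — last vowel /i/ (a high vowel) → -ut → *fawepikut*.

fawepikut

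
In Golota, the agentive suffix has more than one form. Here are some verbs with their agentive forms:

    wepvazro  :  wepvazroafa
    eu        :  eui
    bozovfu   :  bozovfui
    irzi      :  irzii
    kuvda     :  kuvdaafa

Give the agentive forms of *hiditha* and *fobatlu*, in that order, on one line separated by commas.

The pattern is height harmony: -i when the last vowel of the stem is a high vowel (*eu*, *bozovfu*, *irzi*); -afa when the last vowel of the stem is a non-high vowel (*wepvazro*, *kuvda*).
*hiditha*: last vowel = /a/, a non-high vowel → -afa → *hidithaafa*.
Since the last vowel of *fobatlu* is /u/ (a high vowel), it takes -i, giving *fobatlui*.

hidithaafa, fobatlui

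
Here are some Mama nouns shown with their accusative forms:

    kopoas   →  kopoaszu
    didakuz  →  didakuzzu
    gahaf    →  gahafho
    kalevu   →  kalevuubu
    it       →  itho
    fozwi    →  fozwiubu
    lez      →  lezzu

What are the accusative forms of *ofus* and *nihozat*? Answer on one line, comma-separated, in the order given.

ofuszu, nihozatho

Looking at the final sound of each stem: -zu when the stem ends in a sibilant (*kopoas*, *didakuz*, *lez*); -ho when the stem ends in a non-sibilant consonant (*gahaf*, *it*); -ubu when the stem ends in a vowel (*kalevu*, *fozwi*).
*ofus*: final sound = /s/, a sibilant → -zu → *ofuszu*.
*nihozat* — final sound /t/ (a non-sibilant consonant) → -ho → *nihozatho*.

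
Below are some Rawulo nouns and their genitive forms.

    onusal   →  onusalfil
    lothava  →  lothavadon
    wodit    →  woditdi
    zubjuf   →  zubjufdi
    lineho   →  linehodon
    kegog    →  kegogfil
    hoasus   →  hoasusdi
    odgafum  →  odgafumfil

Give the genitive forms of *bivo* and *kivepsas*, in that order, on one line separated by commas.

The alternation tracks the final sound of the stem — -di when the stem ends in a voiceless consonant (*wodit*, *zubjuf*, *hoasus*); -fil when the stem ends in a voiced consonant (*onusal*, *kegog*, *odgafum*); -don when the stem ends in a vowel (*lothava*, *lineho*).
*bivo* — final sound /o/ (a vowel) → -don → *bivodon*.
*kivepsas* — final sound /s/ (a voiceless consonant) → -di → *kivepsasdi*.

bivodon, kivepsasdi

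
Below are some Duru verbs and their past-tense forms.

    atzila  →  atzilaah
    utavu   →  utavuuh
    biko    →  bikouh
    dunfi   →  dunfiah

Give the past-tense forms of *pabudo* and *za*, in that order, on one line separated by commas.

pabudouh, zaah

The pattern is rounding harmony: -uh when the last vowel of the stem is a rounded vowel (*utavu*, *biko*); -ah when the last vowel of the stem is an unrounded vowel (*atzila*, *dunfi*).
*pabudo* — last vowel /o/ (a rounded vowel) → -uh → *pabudouh*.
*za*: last vowel = /a/, an unrounded vowel → -ah → *zaah*.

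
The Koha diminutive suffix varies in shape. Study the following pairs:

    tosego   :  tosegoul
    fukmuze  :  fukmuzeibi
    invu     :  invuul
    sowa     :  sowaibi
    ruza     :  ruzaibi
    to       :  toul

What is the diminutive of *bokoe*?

The suffix is conditioned by the last vowel: -ul when the last vowel of the stem is a rounded vowel (*tosego*, *invu*, *to*); -ibi when the last vowel of the stem is an unrounded vowel (*fukmuze*, *sowa*, *ruza*).
The last vowel of *bokoe* is /e/, which is an unrounded vowel, so the suffix is -ibi, giving *bokoeibi*.

bokoeibi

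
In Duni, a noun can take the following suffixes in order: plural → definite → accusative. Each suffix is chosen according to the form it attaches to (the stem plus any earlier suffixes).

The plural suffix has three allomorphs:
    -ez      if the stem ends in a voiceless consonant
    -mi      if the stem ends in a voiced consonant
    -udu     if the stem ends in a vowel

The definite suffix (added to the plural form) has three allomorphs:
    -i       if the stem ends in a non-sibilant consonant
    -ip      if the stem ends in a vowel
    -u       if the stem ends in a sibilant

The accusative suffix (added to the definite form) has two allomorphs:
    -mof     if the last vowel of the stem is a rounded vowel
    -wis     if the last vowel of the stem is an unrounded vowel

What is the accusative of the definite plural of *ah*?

ahezumof

*ah*: final sound = /h/, a voiceless consonant → -ez → *ahez*.
The plural form *ahez* — final sound /z/ (a sibilant) → -u → *ahezu*.
Since the last vowel of the definite form *ahezu* is /u/ (a rounded vowel), it takes -mof, giving *ahezumof*.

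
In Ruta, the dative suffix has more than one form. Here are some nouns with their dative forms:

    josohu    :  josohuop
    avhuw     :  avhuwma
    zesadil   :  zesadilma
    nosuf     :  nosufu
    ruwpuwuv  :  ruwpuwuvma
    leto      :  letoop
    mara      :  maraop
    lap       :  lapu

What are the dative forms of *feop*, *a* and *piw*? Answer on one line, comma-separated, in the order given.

The pattern is voicing of the final sound: -u when the stem ends in a voiceless consonant (*nosuf*, *lap*); -ma when the stem ends in a voiced consonant (*avhuw*, *zesadil*, *ruwpuwuv*); -op when the stem ends in a vowel (*josohu*, *leto*, *mara*).
The final sound of *feop* is /p/, which is a voiceless consonant, so the suffix is -u, giving *feopu*.
The final sound of *a* is /a/, which is a vowel, so the suffix is -op, giving *aop*.
*piw*: final sound = /w/, a voiced consonant → -ma → *piwma*.

feopu, aop, piwma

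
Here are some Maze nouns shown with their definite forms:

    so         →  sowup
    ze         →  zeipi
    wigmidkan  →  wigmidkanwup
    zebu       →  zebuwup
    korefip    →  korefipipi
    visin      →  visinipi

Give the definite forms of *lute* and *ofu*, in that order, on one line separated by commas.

luteipi, ofuwup

The alternation tracks the last vowel of the stem — -ipi when the last vowel of the stem is a front vowel (*ze*, *korefip*, *visin*); -wup when the last vowel of the stem is a back vowel (*so*, *wigmidkan*, *zebu*).
*lute* — last vowel /e/ (a front vowel) → -ipi → *luteipi*.
The last vowel of *ofu* is /u/, which is a back vowel, so the suffix is -wup, giving *ofuwup*.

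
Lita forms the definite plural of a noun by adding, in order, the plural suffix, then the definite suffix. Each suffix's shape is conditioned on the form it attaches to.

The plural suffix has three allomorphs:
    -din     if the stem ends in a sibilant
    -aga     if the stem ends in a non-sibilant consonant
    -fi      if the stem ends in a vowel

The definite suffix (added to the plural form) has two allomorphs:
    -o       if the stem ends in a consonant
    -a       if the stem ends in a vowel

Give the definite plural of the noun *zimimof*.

zimimofagaa

*zimimof* — final sound /f/ (a non-sibilant consonant) → -aga → *zimimofaga*.
The plural form *zimimofaga*: final sound = /a/, a vowel → -a → *zimimofagaa*.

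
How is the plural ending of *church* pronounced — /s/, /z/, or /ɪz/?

/ɪz/

The stem *church* ends in a sibilant (/s, z, ʃ, ʒ, tʃ, dʒ/).
The plural suffix surfaces as /ɪz/ after sibilants, /s/ after other voiceless consonants, and /z/ after other voiced sounds.
So the plural -s on *church* is pronounced /ɪz/.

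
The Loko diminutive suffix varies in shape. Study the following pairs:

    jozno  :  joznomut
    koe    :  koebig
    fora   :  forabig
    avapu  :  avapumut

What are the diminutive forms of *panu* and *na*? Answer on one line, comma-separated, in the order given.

The suffix is conditioned by the last vowel: -mut when the last vowel of the stem is a rounded vowel (*jozno*, *avapu*); -big when the last vowel of the stem is an unrounded vowel (*koe*, *fora*).
Since the last vowel of *panu* is /u/ (a rounded vowel), it takes -mut, giving *panumut*.
*na* — last vowel /a/ (an unrounded vowel) → -big → *nabig*.

panumut, nabig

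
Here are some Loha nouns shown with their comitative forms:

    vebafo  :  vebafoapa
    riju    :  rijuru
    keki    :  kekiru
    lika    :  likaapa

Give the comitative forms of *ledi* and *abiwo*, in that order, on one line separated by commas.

The pattern is height harmony: -ru when the last vowel of the stem is a high vowel (*riju*, *keki*); -apa when the last vowel of the stem is a non-high vowel (*vebafo*, *lika*).
Since the last vowel of *ledi* is /i/ (a high vowel), it takes -ru, giving *lediru*.
*abiwo* — last vowel /o/ (a non-high vowel) → -apa → *abiwoapa*.

lediru, abiwoapa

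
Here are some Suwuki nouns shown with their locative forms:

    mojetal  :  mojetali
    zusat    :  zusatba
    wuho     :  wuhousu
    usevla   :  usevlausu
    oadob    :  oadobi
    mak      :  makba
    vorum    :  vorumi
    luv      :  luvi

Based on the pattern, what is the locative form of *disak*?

disakba

The pattern is voicing of the final sound: -ba when the stem ends in a voiceless consonant (*zusat*, *mak*); -i when the stem ends in a voiced consonant (*mojetal*, *oadob*, *vorum*, *luv*); -usu when the stem ends in a vowel (*wuho*, *usevla*).
*disak*: final sound = /k/, a voiceless consonant → -ba → *disakba*.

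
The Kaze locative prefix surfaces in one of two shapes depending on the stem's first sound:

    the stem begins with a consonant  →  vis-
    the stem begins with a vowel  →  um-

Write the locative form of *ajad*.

*ajad*: first sound = /a/, a vowel → um- → *umajad*.

umajad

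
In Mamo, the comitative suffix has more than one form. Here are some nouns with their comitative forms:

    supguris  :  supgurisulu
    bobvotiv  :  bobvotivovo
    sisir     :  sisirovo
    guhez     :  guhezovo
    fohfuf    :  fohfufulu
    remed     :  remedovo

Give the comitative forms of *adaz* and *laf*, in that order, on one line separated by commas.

The pattern is voicing of the final consonant: -ulu when the stem ends in a voiceless consonant (*supguris*, *fohfuf*); -ovo when the stem ends in a voiced consonant (*bobvotiv*, *sisir*, *guhez*, *remed*).
*adaz*: final consonant = /z/, voiced → -ovo → *adazovo*.
Since the final consonant of *laf* is /f/ (voiceless), it takes -ulu, giving *lafulu*.

adazovo, lafulu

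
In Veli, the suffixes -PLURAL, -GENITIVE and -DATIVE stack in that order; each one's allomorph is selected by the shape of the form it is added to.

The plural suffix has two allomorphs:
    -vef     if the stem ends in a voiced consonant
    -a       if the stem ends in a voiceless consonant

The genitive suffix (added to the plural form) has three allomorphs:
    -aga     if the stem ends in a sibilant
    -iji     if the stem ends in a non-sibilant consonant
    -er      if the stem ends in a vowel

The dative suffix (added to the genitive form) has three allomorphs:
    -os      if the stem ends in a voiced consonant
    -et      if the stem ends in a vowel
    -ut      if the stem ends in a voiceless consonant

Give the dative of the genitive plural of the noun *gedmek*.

*gedmek*: final consonant = /k/, voiceless → -a → *gedmeka*.
The final sound of the plural form *gedmeka* is /a/, which is a vowel, so the genitive suffix is -er, giving *gedmekaer*.
The genitive form *gedmekaer*: final sound = /r/, a voiced consonant → -os → *gedmekaeros*.

gedmekaeros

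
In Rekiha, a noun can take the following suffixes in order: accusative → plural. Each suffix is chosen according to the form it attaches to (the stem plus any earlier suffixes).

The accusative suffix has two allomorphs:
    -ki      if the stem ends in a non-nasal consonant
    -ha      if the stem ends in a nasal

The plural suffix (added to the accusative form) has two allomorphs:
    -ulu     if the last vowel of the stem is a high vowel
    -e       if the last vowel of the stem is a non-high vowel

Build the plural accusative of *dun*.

dunhae

*dun*: final consonant = /n/, a nasal → -ha → *dunha*.
Since the last vowel of the accusative form *dunha* is /a/ (a non-high vowel), it takes -e, giving *dunhae*.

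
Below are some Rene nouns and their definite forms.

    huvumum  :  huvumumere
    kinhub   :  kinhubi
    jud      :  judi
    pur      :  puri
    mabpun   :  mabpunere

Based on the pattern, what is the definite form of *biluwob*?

biluwobi

The alternation tracks the final consonant of the stem — -ere when the stem ends in a nasal (*huvumum*, *mabpun*); -i when the stem ends in a non-nasal consonant (*kinhub*, *jud*, *pur*).
Since the final consonant of *biluwob* is /b/ (non-nasal), it takes -i, giving *biluwobi*.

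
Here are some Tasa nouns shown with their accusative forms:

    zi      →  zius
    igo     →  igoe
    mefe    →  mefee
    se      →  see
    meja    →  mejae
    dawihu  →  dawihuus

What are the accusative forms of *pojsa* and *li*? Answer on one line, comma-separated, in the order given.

The alternation tracks the last vowel of the stem — -us when the last vowel of the stem is a high vowel (*zi*, *dawihu*); -e when the last vowel of the stem is a non-high vowel (*igo*, *mefe*, *se*, *meja*).
*pojsa*: last vowel = /a/, a non-high vowel → -e → *pojsae*.
*li*: last vowel = /i/, a high vowel → -us → *lius*.

pojsae, lius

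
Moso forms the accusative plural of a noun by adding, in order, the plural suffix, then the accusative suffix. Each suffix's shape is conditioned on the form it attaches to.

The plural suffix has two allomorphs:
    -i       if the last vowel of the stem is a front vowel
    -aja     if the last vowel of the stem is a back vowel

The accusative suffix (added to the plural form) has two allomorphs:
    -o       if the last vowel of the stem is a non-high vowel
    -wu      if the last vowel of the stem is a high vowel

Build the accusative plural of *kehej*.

kehejiwu

Since the last vowel of *kehej* is /e/ (a front vowel), it takes -i, giving *keheji*.
Since the last vowel of the plural form *keheji* is /i/ (a high vowel), it takes -wu, giving *kehejiwu*.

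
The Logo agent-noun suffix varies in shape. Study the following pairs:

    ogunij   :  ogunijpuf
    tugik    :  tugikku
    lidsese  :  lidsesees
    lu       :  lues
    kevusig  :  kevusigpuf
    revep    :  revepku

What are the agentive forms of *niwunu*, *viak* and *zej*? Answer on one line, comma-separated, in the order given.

The suffix is conditioned by the final sound: -ku when the stem ends in a voiceless consonant (*tugik*, *revep*); -puf when the stem ends in a voiced consonant (*ogunij*, *kevusig*); -es when the stem ends in a vowel (*lidsese*, *lu*).
The final sound of *niwunu* is /u/, which is a vowel, so the suffix is -es, giving *niwunues*.
*viak*: final sound = /k/, a voiceless consonant → -ku → *viakku*.
Since the final sound of *zej* is /j/ (a voiced consonant), it takes -puf, giving *zejpuf*.

niwunues, viakku, zejpuf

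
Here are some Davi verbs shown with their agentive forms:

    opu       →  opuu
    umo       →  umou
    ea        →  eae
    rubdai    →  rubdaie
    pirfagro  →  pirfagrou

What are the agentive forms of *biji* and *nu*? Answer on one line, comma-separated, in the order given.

bijie, nuu

The pattern is rounding harmony: -u when the last vowel of the stem is a rounded vowel (*opu*, *umo*, *pirfagro*); -e when the last vowel of the stem is an unrounded vowel (*ea*, *rubdai*).
*biji* — last vowel /i/ (an unrounded vowel) → -e → *bijie*.
*nu*: last vowel = /u/, a rounded vowel → -u → *nuu*.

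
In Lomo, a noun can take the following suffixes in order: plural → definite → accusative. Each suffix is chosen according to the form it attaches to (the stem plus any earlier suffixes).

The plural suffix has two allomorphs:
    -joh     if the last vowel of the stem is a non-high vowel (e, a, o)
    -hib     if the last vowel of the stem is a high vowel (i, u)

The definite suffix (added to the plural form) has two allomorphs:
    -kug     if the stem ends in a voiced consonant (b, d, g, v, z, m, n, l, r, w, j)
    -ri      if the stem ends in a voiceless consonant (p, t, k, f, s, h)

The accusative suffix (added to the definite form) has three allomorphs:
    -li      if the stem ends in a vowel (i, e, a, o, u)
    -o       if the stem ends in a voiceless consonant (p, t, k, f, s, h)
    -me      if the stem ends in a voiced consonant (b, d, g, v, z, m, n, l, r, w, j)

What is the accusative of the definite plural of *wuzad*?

wuzadjohrili

Since the last vowel of *wuzad* is /a/ (a non-high vowel), it takes -joh, giving *wuzadjoh*.
The final consonant of the plural form *wuzadjoh* is /h/, which is voiceless, so the definite suffix is -ri, giving *wuzadjohri*.
The definite form *wuzadjohri* — final sound /i/ (a vowel) → -li → *wuzadjohrili*.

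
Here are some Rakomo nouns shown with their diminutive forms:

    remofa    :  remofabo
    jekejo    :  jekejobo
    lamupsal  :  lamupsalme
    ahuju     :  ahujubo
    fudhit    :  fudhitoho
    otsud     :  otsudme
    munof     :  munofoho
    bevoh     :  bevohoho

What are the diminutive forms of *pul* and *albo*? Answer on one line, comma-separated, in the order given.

The pattern is voicing of the final sound: -oho when the stem ends in a voiceless consonant (*fudhit*, *munof*, *bevoh*); -me when the stem ends in a voiced consonant (*lamupsal*, *otsud*); -bo when the stem ends in a vowel (*remofa*, *jekejo*, *ahuju*).
The final sound of *pul* is /l/, which is a voiced consonant, so the suffix is -me, giving *pulme*.
Since the final sound of *albo* is /o/ (a vowel), it takes -bo, giving *albobo*.

pulme, albobo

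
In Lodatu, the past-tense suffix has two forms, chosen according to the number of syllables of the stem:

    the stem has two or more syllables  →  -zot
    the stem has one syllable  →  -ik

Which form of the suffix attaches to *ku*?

-ik

*ku* has one syllable, so the suffix is -ik.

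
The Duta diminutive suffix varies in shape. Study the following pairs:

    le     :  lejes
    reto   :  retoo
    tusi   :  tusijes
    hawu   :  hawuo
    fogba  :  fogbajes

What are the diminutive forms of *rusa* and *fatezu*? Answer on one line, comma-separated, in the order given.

Looking at the last vowel of each stem: -o when the last vowel of the stem is a rounded vowel (*reto*, *hawu*); -jes when the last vowel of the stem is an unrounded vowel (*le*, *tusi*, *fogba*).
Since the last vowel of *rusa* is /a/ (an unrounded vowel), it takes -jes, giving *rusajes*.
*fatezu* — last vowel /u/ (a rounded vowel) → -o → *fatezuo*.

rusajes, fatezuo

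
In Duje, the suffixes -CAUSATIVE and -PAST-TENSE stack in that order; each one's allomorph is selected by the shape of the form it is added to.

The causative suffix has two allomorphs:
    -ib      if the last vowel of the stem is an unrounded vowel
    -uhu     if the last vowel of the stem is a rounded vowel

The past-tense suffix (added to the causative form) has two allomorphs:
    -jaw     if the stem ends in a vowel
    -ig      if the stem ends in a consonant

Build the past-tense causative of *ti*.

*ti*: last vowel = /i/, an unrounded vowel → -ib → *tiib*.
The causative form *tiib* — final sound /b/ (a consonant) → -ig → *tiibig*.

tiibig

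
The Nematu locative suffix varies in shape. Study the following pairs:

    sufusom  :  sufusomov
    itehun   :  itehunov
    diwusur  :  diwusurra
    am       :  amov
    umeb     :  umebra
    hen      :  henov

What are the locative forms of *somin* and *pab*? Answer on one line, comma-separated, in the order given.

sominov, pabra

The suffix is conditioned by the final consonant: -ov when the stem ends in a nasal (*sufusom*, *itehun*, *am*, *hen*); -ra when the stem ends in a non-nasal consonant (*diwusur*, *umeb*).
Since the final consonant of *somin* is /n/ (a nasal), it takes -ov, giving *sominov*.
The final consonant of *pab* is /b/, which is non-nasal, so the suffix is -ra, giving *pabra*.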